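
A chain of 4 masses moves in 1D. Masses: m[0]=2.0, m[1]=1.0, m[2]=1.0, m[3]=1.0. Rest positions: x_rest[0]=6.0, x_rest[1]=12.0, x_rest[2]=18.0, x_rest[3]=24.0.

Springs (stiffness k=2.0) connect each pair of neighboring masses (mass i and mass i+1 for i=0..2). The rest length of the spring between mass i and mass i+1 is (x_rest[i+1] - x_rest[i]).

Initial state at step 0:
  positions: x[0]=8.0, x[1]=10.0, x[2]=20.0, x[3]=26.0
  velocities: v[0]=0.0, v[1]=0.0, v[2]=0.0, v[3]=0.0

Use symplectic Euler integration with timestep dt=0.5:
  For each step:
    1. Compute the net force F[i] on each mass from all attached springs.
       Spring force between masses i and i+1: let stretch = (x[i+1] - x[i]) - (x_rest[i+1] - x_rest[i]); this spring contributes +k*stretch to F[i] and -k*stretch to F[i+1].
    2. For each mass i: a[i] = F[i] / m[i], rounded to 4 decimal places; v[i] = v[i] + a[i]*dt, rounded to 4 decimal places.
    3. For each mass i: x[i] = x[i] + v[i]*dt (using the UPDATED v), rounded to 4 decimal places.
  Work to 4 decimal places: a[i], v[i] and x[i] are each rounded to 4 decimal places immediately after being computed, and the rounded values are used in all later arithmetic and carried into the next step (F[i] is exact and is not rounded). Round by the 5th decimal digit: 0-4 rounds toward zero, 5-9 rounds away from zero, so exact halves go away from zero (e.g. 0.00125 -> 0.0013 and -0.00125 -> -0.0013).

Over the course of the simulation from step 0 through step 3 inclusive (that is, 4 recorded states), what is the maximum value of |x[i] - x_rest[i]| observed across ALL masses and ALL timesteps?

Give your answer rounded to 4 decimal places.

Step 0: x=[8.0000 10.0000 20.0000 26.0000] v=[0.0000 0.0000 0.0000 0.0000]
Step 1: x=[7.0000 14.0000 18.0000 26.0000] v=[-2.0000 8.0000 -4.0000 0.0000]
Step 2: x=[6.2500 16.5000 18.0000 25.0000] v=[-1.5000 5.0000 0.0000 -2.0000]
Step 3: x=[6.5625 14.6250 20.7500 23.5000] v=[0.6250 -3.7500 5.5000 -3.0000]
Max displacement = 4.5000

Answer: 4.5000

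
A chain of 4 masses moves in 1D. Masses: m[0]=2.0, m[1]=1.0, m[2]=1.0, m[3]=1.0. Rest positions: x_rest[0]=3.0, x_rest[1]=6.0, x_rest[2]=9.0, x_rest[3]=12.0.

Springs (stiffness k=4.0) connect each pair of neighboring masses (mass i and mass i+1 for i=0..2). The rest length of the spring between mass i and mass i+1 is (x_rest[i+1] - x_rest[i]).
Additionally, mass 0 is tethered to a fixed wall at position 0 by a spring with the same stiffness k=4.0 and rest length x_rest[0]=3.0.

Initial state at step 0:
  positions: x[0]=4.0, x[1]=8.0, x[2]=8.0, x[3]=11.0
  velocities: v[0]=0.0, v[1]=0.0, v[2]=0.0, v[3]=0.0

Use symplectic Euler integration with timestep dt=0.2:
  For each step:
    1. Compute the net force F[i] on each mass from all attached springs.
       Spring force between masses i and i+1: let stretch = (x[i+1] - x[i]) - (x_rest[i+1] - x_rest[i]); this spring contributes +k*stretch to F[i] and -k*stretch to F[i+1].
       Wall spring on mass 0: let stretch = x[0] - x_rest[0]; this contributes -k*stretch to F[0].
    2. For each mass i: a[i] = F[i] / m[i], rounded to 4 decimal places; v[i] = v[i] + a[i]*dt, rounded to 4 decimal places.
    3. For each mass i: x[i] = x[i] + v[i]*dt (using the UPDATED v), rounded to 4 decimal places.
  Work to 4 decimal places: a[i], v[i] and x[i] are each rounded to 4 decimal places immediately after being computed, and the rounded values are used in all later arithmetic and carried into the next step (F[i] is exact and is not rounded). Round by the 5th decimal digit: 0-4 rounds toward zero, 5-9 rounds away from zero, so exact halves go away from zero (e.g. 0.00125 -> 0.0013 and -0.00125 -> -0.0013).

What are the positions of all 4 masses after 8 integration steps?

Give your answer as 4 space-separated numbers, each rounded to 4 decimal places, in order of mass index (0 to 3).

Answer: 1.5078 6.1807 8.3374 13.6820

Derivation:
Step 0: x=[4.0000 8.0000 8.0000 11.0000] v=[0.0000 0.0000 0.0000 0.0000]
Step 1: x=[4.0000 7.3600 8.4800 11.0000] v=[0.0000 -3.2000 2.4000 0.0000]
Step 2: x=[3.9488 6.3616 9.1840 11.0768] v=[-0.2560 -4.9920 3.5200 0.3840]
Step 3: x=[3.7747 5.4287 9.7393 11.3308] v=[-0.8704 -4.6643 2.7763 1.2698]
Step 4: x=[3.4310 4.9209 9.8595 11.8101] v=[-1.7187 -2.5390 0.6010 2.3966]
Step 5: x=[2.9320 4.9649 9.5016 12.4573] v=[-2.4951 0.2200 -1.7894 3.2361]
Step 6: x=[2.3611 5.4095 8.8908 13.1116] v=[-2.8547 2.2230 -3.0542 3.2715]
Step 7: x=[1.8451 5.9234 8.3983 13.5706] v=[-2.5798 2.5693 -2.4626 2.2949]
Step 8: x=[1.5078 6.1807 8.3374 13.6820] v=[-1.6865 1.2866 -0.3047 0.5571]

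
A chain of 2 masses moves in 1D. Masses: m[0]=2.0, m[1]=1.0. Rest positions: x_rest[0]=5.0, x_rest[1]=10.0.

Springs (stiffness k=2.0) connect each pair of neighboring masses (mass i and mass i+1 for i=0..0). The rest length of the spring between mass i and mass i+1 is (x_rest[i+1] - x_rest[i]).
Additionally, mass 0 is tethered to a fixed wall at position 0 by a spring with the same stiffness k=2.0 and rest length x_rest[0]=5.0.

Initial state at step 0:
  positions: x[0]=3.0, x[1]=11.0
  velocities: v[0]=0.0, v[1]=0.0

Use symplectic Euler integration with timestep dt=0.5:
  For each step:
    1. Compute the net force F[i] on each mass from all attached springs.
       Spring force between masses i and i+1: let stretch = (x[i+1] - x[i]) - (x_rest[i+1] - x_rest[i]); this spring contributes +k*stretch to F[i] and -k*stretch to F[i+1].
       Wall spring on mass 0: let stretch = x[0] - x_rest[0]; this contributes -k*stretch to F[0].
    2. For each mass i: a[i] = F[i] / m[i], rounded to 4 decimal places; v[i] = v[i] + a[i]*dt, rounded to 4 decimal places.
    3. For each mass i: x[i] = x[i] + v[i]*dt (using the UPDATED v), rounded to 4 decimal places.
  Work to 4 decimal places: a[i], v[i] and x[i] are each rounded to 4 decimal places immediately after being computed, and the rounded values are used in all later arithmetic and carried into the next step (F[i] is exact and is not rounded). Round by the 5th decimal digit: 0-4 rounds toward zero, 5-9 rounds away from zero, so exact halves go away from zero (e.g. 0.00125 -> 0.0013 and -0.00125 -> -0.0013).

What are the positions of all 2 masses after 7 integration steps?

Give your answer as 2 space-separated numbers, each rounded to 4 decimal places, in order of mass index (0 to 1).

Answer: 4.7124 12.2099

Derivation:
Step 0: x=[3.0000 11.0000] v=[0.0000 0.0000]
Step 1: x=[4.2500 9.5000] v=[2.5000 -3.0000]
Step 2: x=[5.7500 7.8750] v=[3.0000 -3.2500]
Step 3: x=[6.3438 7.6875] v=[1.1875 -0.3750]
Step 4: x=[5.6875 9.3282] v=[-1.3126 3.2813]
Step 5: x=[4.5195 11.6485] v=[-2.3360 4.6406]
Step 6: x=[4.0039 12.9043] v=[-1.0313 2.5116]
Step 7: x=[4.7124 12.2099] v=[1.4170 -1.3888]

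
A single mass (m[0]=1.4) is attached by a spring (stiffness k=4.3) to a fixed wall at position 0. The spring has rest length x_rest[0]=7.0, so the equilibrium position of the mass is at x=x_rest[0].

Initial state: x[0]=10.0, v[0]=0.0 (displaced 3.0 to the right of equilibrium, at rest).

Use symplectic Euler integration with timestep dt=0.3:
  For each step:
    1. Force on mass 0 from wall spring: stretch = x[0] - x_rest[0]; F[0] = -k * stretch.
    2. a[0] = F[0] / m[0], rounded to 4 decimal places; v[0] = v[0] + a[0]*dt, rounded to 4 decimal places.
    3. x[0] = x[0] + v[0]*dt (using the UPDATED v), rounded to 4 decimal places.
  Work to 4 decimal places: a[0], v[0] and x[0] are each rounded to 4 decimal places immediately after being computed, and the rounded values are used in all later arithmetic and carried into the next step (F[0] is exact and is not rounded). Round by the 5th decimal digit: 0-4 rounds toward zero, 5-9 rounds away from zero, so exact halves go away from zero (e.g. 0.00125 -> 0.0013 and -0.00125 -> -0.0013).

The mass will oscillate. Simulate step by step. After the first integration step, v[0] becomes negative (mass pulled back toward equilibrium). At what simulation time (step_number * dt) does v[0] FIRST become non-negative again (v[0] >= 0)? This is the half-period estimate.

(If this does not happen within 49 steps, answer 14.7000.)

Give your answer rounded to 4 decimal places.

Step 0: x=[10.0000] v=[0.0000]
Step 1: x=[9.1707] v=[-2.7643]
Step 2: x=[7.7414] v=[-4.7645]
Step 3: x=[6.1071] v=[-5.4477]
Step 4: x=[4.7196] v=[-4.6250]
Step 5: x=[3.9625] v=[-2.5238]
Step 6: x=[4.0450] v=[0.2751]
First v>=0 after going negative at step 6, time=1.8000

Answer: 1.8000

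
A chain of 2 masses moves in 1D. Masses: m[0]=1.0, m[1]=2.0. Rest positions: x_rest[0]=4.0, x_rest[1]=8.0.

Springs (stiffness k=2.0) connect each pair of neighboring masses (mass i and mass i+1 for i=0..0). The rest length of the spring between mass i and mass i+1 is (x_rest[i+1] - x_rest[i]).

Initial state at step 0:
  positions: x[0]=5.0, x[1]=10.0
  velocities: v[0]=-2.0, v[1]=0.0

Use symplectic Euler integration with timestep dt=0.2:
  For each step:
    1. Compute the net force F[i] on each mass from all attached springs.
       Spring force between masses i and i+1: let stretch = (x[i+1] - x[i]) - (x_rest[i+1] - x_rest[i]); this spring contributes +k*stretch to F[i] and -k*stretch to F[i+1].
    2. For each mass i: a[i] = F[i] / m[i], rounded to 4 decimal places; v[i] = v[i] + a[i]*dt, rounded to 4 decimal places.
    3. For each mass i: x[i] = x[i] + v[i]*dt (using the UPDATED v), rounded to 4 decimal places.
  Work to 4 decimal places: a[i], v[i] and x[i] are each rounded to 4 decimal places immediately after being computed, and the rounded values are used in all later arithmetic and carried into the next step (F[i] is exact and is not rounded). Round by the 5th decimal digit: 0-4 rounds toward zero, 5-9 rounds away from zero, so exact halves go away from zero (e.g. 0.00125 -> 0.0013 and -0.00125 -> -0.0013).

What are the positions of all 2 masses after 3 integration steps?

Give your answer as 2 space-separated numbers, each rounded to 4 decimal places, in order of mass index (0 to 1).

Step 0: x=[5.0000 10.0000] v=[-2.0000 0.0000]
Step 1: x=[4.6800 9.9600] v=[-1.6000 -0.2000]
Step 2: x=[4.4624 9.8688] v=[-1.0880 -0.4560]
Step 3: x=[4.3573 9.7213] v=[-0.5254 -0.7373]

Answer: 4.3573 9.7213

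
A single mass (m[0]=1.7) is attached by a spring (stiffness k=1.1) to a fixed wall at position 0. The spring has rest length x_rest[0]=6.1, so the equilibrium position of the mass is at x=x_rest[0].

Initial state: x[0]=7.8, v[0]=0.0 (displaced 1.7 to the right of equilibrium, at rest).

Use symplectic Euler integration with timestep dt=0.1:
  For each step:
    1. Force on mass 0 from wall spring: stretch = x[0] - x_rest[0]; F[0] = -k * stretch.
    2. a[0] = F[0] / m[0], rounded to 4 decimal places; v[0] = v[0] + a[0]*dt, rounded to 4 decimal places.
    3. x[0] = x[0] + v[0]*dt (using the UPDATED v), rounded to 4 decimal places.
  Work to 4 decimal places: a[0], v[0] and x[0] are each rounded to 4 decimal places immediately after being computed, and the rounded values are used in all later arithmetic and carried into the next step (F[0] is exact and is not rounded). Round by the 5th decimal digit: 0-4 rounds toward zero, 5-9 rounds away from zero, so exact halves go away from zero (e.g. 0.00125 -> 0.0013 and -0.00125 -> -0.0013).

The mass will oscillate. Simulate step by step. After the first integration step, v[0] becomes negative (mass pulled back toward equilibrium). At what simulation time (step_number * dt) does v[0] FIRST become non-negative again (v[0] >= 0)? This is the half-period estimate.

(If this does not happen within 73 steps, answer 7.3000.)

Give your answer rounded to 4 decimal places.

Answer: 4.0000

Derivation:
Step 0: x=[7.8000] v=[0.0000]
Step 1: x=[7.7890] v=[-0.1100]
Step 2: x=[7.7671] v=[-0.2193]
Step 3: x=[7.7344] v=[-0.3272]
Step 4: x=[7.6911] v=[-0.4330]
Step 5: x=[7.6375] v=[-0.5360]
Step 6: x=[7.5740] v=[-0.6355]
Step 7: x=[7.5009] v=[-0.7309]
Step 8: x=[7.4187] v=[-0.8216]
Step 9: x=[7.3280] v=[-0.9069]
Step 10: x=[7.2294] v=[-0.9864]
Step 11: x=[7.1235] v=[-1.0595]
Step 12: x=[7.0109] v=[-1.1257]
Step 13: x=[6.8924] v=[-1.1846]
Step 14: x=[6.7688] v=[-1.2359]
Step 15: x=[6.6409] v=[-1.2792]
Step 16: x=[6.5095] v=[-1.3142]
Step 17: x=[6.3754] v=[-1.3407]
Step 18: x=[6.2396] v=[-1.3585]
Step 19: x=[6.1029] v=[-1.3675]
Step 20: x=[5.9661] v=[-1.3677]
Step 21: x=[5.8302] v=[-1.3590]
Step 22: x=[5.6961] v=[-1.3415]
Step 23: x=[5.5646] v=[-1.3154]
Step 24: x=[5.4365] v=[-1.2808]
Step 25: x=[5.3127] v=[-1.2379]
Step 26: x=[5.1940] v=[-1.1870]
Step 27: x=[5.0812] v=[-1.1284]
Step 28: x=[4.9750] v=[-1.0625]
Step 29: x=[4.8760] v=[-0.9897]
Step 30: x=[4.7850] v=[-0.9105]
Step 31: x=[4.7025] v=[-0.8254]
Step 32: x=[4.6290] v=[-0.7350]
Step 33: x=[4.5650] v=[-0.6398]
Step 34: x=[4.5110] v=[-0.5405]
Step 35: x=[4.4672] v=[-0.4377]
Step 36: x=[4.4340] v=[-0.3321]
Step 37: x=[4.4116] v=[-0.2243]
Step 38: x=[4.4001] v=[-0.1151]
Step 39: x=[4.3996] v=[-0.0051]
Step 40: x=[4.4101] v=[0.1049]
First v>=0 after going negative at step 40, time=4.0000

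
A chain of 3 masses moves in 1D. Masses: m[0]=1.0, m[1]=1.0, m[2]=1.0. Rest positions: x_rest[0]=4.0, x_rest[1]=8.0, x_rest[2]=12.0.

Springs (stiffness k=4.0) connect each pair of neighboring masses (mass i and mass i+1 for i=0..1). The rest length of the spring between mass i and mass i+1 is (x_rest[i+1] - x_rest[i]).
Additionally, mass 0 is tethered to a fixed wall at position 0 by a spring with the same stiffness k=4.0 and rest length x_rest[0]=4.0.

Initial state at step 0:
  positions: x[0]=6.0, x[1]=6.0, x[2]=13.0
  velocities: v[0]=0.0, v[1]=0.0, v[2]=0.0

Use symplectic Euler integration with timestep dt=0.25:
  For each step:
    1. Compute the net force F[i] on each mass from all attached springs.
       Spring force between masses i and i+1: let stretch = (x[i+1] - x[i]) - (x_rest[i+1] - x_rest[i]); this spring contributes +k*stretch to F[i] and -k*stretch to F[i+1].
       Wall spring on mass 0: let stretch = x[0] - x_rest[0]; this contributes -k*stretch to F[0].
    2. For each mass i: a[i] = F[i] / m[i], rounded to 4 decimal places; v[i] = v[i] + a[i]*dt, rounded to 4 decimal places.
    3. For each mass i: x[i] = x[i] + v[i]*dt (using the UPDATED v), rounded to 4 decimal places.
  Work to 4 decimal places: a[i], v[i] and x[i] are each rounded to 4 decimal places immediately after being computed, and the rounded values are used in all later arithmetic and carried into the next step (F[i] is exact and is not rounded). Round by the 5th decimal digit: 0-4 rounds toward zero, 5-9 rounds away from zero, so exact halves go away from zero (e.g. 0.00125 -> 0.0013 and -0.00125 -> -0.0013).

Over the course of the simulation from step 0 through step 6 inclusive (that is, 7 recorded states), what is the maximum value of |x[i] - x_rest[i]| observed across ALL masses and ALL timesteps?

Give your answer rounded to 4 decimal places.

Answer: 2.4844

Derivation:
Step 0: x=[6.0000 6.0000 13.0000] v=[0.0000 0.0000 0.0000]
Step 1: x=[4.5000 7.7500 12.2500] v=[-6.0000 7.0000 -3.0000]
Step 2: x=[2.6875 9.8125 11.3750] v=[-7.2500 8.2500 -3.5000]
Step 3: x=[1.9844 10.4844 11.1094] v=[-2.8125 2.6875 -1.0625]
Step 4: x=[2.9102 9.1875 11.6875] v=[3.7031 -5.1875 2.3125]
Step 5: x=[4.6778 6.9463 12.6406] v=[7.0702 -8.9648 3.8125]
Step 6: x=[5.8430 5.5616 13.1702] v=[4.6609 -5.5390 2.1182]
Max displacement = 2.4844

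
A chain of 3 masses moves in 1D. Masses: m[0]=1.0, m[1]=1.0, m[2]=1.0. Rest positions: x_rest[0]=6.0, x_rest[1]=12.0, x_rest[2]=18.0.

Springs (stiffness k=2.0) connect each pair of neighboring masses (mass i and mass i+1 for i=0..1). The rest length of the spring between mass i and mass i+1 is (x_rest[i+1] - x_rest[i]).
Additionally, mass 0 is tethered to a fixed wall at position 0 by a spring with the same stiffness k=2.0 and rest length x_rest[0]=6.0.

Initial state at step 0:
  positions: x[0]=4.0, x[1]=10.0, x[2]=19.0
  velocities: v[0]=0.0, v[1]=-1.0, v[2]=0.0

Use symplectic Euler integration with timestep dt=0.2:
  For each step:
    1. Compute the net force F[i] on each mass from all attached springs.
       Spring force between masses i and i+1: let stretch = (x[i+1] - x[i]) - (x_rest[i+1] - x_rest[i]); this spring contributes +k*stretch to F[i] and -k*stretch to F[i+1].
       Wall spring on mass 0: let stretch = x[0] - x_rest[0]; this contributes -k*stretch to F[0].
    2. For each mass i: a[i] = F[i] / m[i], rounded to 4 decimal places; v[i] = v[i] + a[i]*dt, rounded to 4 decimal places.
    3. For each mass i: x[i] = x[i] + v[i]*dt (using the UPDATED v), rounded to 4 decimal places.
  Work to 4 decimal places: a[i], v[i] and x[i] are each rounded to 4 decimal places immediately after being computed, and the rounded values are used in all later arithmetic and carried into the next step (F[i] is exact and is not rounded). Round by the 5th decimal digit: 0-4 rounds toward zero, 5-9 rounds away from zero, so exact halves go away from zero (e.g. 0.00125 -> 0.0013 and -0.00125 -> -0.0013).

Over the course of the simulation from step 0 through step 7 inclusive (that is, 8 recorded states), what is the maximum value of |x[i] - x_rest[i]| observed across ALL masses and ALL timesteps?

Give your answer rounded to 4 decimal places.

Answer: 2.5922

Derivation:
Step 0: x=[4.0000 10.0000 19.0000] v=[0.0000 -1.0000 0.0000]
Step 1: x=[4.1600 10.0400 18.7600] v=[0.8000 0.2000 -1.2000]
Step 2: x=[4.4576 10.3072 18.3024] v=[1.4880 1.3360 -2.2880]
Step 3: x=[4.8666 10.7460 17.6852] v=[2.0448 2.1942 -3.0861]
Step 4: x=[5.3566 11.2696 16.9928] v=[2.4499 2.6181 -3.4618]
Step 5: x=[5.8911 11.7780 16.3226] v=[2.6725 2.5422 -3.3511]
Step 6: x=[6.4253 12.1791 15.7688] v=[2.6708 2.0053 -2.7689]
Step 7: x=[6.9057 12.4070 15.4078] v=[2.4022 1.1397 -1.8048]
Max displacement = 2.5922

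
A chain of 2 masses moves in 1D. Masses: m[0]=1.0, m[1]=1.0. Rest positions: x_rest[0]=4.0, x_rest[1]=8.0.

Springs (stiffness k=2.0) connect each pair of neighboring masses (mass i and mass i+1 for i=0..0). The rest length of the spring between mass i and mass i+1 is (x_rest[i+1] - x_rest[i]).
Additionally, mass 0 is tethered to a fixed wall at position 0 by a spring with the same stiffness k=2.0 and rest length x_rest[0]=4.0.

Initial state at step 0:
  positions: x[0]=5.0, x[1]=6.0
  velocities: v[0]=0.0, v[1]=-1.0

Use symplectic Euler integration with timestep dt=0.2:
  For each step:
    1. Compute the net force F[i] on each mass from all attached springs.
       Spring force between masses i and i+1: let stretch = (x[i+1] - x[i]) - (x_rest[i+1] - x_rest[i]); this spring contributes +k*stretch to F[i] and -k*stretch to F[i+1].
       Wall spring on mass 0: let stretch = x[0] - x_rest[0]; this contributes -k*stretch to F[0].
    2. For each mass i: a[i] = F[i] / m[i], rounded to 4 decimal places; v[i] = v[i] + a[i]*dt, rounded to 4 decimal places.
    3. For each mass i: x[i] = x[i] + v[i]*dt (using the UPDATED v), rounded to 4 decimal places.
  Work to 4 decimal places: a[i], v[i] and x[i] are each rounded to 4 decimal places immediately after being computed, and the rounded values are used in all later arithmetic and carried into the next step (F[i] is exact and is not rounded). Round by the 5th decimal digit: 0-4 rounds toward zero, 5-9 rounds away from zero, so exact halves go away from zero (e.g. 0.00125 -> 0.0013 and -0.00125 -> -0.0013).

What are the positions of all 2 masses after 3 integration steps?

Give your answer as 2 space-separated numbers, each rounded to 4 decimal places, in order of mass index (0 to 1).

Step 0: x=[5.0000 6.0000] v=[0.0000 -1.0000]
Step 1: x=[4.6800 6.0400] v=[-1.6000 0.2000]
Step 2: x=[4.0944 6.2912] v=[-2.9280 1.2560]
Step 3: x=[3.3570 6.6867] v=[-3.6870 1.9773]

Answer: 3.3570 6.6867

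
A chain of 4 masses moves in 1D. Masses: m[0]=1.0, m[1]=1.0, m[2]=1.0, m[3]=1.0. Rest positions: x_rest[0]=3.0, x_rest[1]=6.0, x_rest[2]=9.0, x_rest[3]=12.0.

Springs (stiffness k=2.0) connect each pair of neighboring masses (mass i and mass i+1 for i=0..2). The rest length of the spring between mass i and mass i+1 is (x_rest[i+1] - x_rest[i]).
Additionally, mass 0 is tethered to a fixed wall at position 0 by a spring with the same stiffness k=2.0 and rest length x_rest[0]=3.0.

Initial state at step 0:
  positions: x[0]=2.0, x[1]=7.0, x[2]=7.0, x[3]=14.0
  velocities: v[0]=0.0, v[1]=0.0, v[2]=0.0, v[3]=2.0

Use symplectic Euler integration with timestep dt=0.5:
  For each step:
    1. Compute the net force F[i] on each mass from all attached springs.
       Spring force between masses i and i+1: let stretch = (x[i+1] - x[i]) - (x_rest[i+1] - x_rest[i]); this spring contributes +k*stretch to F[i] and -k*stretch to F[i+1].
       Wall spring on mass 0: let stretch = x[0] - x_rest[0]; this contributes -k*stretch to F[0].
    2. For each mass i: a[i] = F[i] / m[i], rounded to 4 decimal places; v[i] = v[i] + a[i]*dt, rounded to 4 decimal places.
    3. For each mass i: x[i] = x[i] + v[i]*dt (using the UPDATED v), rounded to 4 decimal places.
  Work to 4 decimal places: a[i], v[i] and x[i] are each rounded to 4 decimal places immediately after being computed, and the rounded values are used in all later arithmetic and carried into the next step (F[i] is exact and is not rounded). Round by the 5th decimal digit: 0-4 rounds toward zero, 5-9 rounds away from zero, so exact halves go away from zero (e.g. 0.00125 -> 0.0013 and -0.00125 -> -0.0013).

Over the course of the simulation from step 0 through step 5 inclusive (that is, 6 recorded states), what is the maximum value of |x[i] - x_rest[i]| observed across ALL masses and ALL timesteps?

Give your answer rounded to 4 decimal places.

Answer: 3.8125

Derivation:
Step 0: x=[2.0000 7.0000 7.0000 14.0000] v=[0.0000 0.0000 0.0000 2.0000]
Step 1: x=[3.5000 4.5000 10.5000 13.0000] v=[3.0000 -5.0000 7.0000 -2.0000]
Step 2: x=[3.7500 4.5000 12.2500 12.2500] v=[0.5000 0.0000 3.5000 -1.5000]
Step 3: x=[2.5000 8.0000 10.1250 13.0000] v=[-2.5000 7.0000 -4.2500 1.5000]
Step 4: x=[2.7500 9.8125 8.3750 13.8125] v=[0.5000 3.6250 -3.5000 1.6250]
Step 5: x=[5.1563 7.3750 10.0625 13.4063] v=[4.8125 -4.8750 3.3750 -0.8125]
Max displacement = 3.8125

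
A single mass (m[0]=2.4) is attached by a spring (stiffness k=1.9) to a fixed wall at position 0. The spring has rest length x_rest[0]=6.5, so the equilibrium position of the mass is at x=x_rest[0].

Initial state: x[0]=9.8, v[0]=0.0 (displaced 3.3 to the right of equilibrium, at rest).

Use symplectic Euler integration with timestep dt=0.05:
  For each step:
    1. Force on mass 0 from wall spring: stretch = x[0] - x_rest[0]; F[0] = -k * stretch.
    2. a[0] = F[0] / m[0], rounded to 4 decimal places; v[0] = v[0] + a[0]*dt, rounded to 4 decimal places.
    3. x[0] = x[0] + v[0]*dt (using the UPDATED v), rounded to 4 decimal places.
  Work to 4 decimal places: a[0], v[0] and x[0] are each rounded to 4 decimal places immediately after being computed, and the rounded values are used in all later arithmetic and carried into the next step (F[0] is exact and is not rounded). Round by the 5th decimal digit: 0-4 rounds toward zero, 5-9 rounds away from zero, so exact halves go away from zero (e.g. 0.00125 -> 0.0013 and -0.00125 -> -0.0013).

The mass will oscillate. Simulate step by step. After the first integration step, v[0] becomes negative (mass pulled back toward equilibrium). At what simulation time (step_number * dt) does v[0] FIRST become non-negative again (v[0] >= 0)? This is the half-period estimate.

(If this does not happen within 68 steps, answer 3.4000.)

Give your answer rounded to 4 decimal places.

Answer: 3.4000

Derivation:
Step 0: x=[9.8000] v=[0.0000]
Step 1: x=[9.7935] v=[-0.1306]
Step 2: x=[9.7805] v=[-0.2610]
Step 3: x=[9.7610] v=[-0.3909]
Step 4: x=[9.7350] v=[-0.5200]
Step 5: x=[9.7026] v=[-0.6481]
Step 6: x=[9.6639] v=[-0.7749]
Step 7: x=[9.6189] v=[-0.9001]
Step 8: x=[9.5677] v=[-1.0236]
Step 9: x=[9.5105] v=[-1.1450]
Step 10: x=[9.4473] v=[-1.2642]
Step 11: x=[9.3783] v=[-1.3809]
Step 12: x=[9.3036] v=[-1.4948]
Step 13: x=[9.2233] v=[-1.6058]
Step 14: x=[9.1376] v=[-1.7136]
Step 15: x=[9.0467] v=[-1.8180]
Step 16: x=[8.9508] v=[-1.9188]
Step 17: x=[8.8500] v=[-2.0158]
Step 18: x=[8.7446] v=[-2.1088]
Step 19: x=[8.6347] v=[-2.1977]
Step 20: x=[8.5206] v=[-2.2822]
Step 21: x=[8.4025] v=[-2.3622]
Step 22: x=[8.2806] v=[-2.4375]
Step 23: x=[8.1552] v=[-2.5080]
Step 24: x=[8.0265] v=[-2.5735]
Step 25: x=[7.8948] v=[-2.6339]
Step 26: x=[7.7603] v=[-2.6891]
Step 27: x=[7.6234] v=[-2.7390]
Step 28: x=[7.4842] v=[-2.7835]
Step 29: x=[7.3431] v=[-2.8225]
Step 30: x=[7.2003] v=[-2.8559]
Step 31: x=[7.0561] v=[-2.8836]
Step 32: x=[6.9108] v=[-2.9056]
Step 33: x=[6.7647] v=[-2.9219]
Step 34: x=[6.6181] v=[-2.9324]
Step 35: x=[6.4712] v=[-2.9371]
Step 36: x=[6.3244] v=[-2.9360]
Step 37: x=[6.1779] v=[-2.9291]
Step 38: x=[6.0321] v=[-2.9164]
Step 39: x=[5.8872] v=[-2.8979]
Step 40: x=[5.7435] v=[-2.8736]
Step 41: x=[5.6013] v=[-2.8437]
Step 42: x=[5.4609] v=[-2.8081]
Step 43: x=[5.3226] v=[-2.7670]
Step 44: x=[5.1866] v=[-2.7204]
Step 45: x=[5.0532] v=[-2.6684]
Step 46: x=[4.9226] v=[-2.6111]
Step 47: x=[4.7952] v=[-2.5487]
Step 48: x=[4.6711] v=[-2.4812]
Step 49: x=[4.5507] v=[-2.4088]
Step 50: x=[4.4341] v=[-2.3316]
Step 51: x=[4.3216] v=[-2.2498]
Step 52: x=[4.2134] v=[-2.1636]
Step 53: x=[4.1097] v=[-2.0731]
Step 54: x=[4.0108] v=[-1.9785]
Step 55: x=[3.9168] v=[-1.8800]
Step 56: x=[3.8279] v=[-1.7778]
Step 57: x=[3.7443] v=[-1.6720]
Step 58: x=[3.6662] v=[-1.5629]
Step 59: x=[3.5937] v=[-1.4507]
Step 60: x=[3.5269] v=[-1.3357]
Step 61: x=[3.4660] v=[-1.2180]
Step 62: x=[3.4111] v=[-1.0979]
Step 63: x=[3.3623] v=[-0.9756]
Step 64: x=[3.3197] v=[-0.8514]
Step 65: x=[3.2834] v=[-0.7255]
Step 66: x=[3.2535] v=[-0.5982]
Step 67: x=[3.2300] v=[-0.4697]
Step 68: x=[3.2130] v=[-0.3403]
v[0] did not become non-negative within 68 steps; using fallback time=3.4000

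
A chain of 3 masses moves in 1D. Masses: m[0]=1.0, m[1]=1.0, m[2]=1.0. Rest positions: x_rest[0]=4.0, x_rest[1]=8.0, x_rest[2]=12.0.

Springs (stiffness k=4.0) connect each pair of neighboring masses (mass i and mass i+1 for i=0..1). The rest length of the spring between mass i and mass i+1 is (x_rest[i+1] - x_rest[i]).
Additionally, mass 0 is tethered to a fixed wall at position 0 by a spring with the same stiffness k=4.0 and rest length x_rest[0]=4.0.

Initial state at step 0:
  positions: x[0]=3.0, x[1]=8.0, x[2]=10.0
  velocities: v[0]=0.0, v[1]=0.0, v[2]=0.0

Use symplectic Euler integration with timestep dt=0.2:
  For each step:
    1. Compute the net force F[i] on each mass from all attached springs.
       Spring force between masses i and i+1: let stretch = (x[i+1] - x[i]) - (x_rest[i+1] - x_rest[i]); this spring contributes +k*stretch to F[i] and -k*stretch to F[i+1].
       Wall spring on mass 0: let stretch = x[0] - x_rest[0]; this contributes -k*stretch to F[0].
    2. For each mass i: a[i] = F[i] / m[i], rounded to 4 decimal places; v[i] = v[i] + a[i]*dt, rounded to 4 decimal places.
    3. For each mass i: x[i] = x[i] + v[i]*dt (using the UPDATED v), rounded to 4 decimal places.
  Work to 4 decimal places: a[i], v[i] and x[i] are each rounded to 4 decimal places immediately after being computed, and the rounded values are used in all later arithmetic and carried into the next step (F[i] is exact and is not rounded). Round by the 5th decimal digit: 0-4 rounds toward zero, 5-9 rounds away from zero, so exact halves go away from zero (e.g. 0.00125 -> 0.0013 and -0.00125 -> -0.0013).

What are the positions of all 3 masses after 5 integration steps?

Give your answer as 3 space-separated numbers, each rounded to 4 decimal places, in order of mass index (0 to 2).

Answer: 3.8362 6.6626 11.7788

Derivation:
Step 0: x=[3.0000 8.0000 10.0000] v=[0.0000 0.0000 0.0000]
Step 1: x=[3.3200 7.5200 10.3200] v=[1.6000 -2.4000 1.6000]
Step 2: x=[3.7808 6.8160 10.8320] v=[2.3040 -3.5200 2.5600]
Step 3: x=[4.1223 6.2689 11.3414] v=[1.7075 -2.7354 2.5472]
Step 4: x=[4.1477 6.1900 11.6792] v=[0.1269 -0.3947 1.6892]
Step 5: x=[3.8362 6.6626 11.7788] v=[-1.5574 2.3628 0.4978]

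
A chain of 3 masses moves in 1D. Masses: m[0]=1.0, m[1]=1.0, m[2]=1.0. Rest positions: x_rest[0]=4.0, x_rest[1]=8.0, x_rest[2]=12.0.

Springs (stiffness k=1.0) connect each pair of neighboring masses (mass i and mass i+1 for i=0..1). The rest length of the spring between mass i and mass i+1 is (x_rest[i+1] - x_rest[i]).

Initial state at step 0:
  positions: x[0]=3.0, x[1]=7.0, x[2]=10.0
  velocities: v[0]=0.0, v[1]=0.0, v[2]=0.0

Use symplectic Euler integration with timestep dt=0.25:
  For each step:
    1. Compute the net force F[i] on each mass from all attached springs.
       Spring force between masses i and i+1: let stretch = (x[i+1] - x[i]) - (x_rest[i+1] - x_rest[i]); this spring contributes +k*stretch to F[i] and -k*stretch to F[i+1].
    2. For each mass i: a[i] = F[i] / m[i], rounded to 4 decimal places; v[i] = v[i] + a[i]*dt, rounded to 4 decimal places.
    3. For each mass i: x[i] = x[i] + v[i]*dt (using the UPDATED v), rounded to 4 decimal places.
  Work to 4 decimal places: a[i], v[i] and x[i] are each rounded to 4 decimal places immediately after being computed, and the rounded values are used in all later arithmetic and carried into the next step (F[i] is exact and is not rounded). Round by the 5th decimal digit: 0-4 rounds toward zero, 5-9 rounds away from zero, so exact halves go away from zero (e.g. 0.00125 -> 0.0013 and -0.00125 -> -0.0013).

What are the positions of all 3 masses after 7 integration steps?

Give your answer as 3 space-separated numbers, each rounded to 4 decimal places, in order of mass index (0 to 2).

Step 0: x=[3.0000 7.0000 10.0000] v=[0.0000 0.0000 0.0000]
Step 1: x=[3.0000 6.9375 10.0625] v=[0.0000 -0.2500 0.2500]
Step 2: x=[2.9961 6.8242 10.1797] v=[-0.0156 -0.4531 0.4688]
Step 3: x=[2.9815 6.6814 10.3372] v=[-0.0586 -0.5713 0.6299]
Step 4: x=[2.9481 6.5358 10.5162] v=[-0.1336 -0.5823 0.7160]
Step 5: x=[2.8889 6.4148 10.6964] v=[-0.2367 -0.4841 0.7209]
Step 6: x=[2.8001 6.3410 10.8590] v=[-0.3552 -0.2952 0.6505]
Step 7: x=[2.6826 6.3283 10.9893] v=[-0.4700 -0.0509 0.5210]

Answer: 2.6826 6.3283 10.9893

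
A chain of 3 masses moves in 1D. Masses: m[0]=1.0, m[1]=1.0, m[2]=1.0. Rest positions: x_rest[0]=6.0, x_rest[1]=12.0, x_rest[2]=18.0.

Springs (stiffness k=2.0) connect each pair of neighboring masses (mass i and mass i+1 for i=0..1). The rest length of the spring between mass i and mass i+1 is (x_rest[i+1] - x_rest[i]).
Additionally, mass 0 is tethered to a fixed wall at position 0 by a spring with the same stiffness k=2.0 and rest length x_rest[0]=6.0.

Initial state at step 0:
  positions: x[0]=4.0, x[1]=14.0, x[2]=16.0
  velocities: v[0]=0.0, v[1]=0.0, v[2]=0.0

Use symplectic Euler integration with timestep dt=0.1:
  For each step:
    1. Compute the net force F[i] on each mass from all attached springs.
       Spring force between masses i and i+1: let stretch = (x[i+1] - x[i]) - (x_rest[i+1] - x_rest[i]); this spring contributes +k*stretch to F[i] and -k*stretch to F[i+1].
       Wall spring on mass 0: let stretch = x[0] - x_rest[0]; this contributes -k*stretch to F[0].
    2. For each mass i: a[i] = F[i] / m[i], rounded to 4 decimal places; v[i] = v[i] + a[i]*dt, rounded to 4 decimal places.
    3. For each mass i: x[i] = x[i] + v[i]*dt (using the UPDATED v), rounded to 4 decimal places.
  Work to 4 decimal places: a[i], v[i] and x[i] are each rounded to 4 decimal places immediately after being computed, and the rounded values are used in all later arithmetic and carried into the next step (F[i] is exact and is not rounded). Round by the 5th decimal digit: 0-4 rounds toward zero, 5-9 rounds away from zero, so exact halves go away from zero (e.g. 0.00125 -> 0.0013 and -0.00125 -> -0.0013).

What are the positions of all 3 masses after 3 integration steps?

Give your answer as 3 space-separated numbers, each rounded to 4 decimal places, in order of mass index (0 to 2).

Step 0: x=[4.0000 14.0000 16.0000] v=[0.0000 0.0000 0.0000]
Step 1: x=[4.1200 13.8400 16.0800] v=[1.2000 -1.6000 0.8000]
Step 2: x=[4.3520 13.5304 16.2352] v=[2.3200 -3.0960 1.5520]
Step 3: x=[4.6805 13.0913 16.4563] v=[3.2853 -4.3907 2.2110]

Answer: 4.6805 13.0913 16.4563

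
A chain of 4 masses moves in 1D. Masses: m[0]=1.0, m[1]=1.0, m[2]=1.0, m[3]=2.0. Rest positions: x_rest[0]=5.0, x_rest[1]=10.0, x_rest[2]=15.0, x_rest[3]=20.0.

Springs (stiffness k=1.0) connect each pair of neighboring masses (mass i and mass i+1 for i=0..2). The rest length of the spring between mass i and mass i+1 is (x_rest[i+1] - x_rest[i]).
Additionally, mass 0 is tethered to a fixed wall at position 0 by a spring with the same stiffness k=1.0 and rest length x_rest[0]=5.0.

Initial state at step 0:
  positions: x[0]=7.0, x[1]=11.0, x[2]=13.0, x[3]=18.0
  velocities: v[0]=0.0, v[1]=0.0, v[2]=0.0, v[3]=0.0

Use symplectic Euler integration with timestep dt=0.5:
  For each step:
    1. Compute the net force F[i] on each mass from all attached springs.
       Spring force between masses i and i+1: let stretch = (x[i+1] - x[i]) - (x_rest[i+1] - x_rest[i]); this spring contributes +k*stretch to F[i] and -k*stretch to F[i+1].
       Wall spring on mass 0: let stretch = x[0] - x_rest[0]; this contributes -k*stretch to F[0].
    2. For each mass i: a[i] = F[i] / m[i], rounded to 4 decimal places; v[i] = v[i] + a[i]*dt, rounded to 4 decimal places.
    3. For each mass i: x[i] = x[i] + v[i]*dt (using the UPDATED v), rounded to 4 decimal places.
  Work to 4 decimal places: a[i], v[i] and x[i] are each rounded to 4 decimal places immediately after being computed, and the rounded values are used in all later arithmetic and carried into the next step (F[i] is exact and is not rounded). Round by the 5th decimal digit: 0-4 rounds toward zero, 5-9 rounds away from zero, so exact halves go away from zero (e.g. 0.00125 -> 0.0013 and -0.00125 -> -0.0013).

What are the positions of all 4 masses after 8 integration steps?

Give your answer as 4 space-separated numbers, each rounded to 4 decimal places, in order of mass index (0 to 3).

Answer: 5.1211 8.0592 12.9558 20.6631

Derivation:
Step 0: x=[7.0000 11.0000 13.0000 18.0000] v=[0.0000 0.0000 0.0000 0.0000]
Step 1: x=[6.2500 10.5000 13.7500 18.0000] v=[-1.5000 -1.0000 1.5000 0.0000]
Step 2: x=[5.0000 9.7500 14.7500 18.0938] v=[-2.5000 -1.5000 2.0000 0.1875]
Step 3: x=[3.6875 9.0625 15.3360 18.3946] v=[-2.6250 -1.3750 1.1719 0.6016]
Step 4: x=[2.7969 8.5996 15.1182 18.9381] v=[-1.7813 -0.9258 -0.4356 1.0870]
Step 5: x=[2.6577 8.3157 14.2257 19.6292] v=[-0.2784 -0.5679 -1.7850 1.3821]
Step 6: x=[3.2686 8.0948 13.2066 20.2698] v=[1.2218 -0.4419 -2.0383 1.2812]
Step 7: x=[4.2689 7.9453 12.6753 20.6525] v=[2.0006 -0.2991 -1.0626 0.7654]
Step 8: x=[5.1211 8.0592 12.9558 20.6631] v=[1.7044 0.2277 0.5610 0.0211]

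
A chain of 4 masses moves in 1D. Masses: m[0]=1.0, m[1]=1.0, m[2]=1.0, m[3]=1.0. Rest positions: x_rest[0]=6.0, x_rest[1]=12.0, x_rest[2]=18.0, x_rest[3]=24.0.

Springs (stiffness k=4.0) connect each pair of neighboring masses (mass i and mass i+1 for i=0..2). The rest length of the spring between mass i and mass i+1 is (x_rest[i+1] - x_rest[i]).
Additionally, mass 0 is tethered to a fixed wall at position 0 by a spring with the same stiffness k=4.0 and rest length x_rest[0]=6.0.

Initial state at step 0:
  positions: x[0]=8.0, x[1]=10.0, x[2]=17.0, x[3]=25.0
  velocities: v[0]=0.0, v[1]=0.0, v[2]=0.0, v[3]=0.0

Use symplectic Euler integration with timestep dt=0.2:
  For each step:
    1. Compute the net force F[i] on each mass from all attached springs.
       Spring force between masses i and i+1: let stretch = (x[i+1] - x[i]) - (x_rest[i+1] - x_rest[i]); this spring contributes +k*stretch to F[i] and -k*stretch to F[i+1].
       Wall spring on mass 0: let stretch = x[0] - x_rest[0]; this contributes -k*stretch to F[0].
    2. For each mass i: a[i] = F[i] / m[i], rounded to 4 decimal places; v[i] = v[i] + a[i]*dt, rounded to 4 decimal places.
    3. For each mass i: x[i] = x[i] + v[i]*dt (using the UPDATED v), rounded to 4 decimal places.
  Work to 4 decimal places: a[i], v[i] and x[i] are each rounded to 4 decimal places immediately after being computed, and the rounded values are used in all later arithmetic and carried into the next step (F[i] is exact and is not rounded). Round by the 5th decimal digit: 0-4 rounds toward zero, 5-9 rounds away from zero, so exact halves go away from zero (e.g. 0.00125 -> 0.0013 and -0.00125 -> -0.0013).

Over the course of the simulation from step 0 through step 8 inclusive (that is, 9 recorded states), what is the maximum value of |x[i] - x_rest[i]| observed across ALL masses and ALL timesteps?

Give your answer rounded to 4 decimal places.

Answer: 2.3812

Derivation:
Step 0: x=[8.0000 10.0000 17.0000 25.0000] v=[0.0000 0.0000 0.0000 0.0000]
Step 1: x=[7.0400 10.8000 17.1600 24.6800] v=[-4.8000 4.0000 0.8000 -1.6000]
Step 2: x=[5.5552 12.0160 17.5056 24.1168] v=[-7.4240 6.0800 1.7280 -2.8160]
Step 3: x=[4.2153 13.0766 18.0307 23.4558] v=[-6.6995 5.3030 2.6253 -3.3050]
Step 4: x=[3.6188 13.5120 18.6311 22.8868] v=[-2.9827 2.1772 3.0021 -2.8451]
Step 5: x=[4.0262 13.1836 19.0934 22.5969] v=[2.0368 -1.6421 2.3114 -1.4497]
Step 6: x=[5.2546 12.3356 19.1707 22.7064] v=[6.1418 -4.2402 0.3864 0.5475]
Step 7: x=[6.7752 11.4482 18.7201 23.2102] v=[7.6029 -4.4369 -2.2531 2.5189]
Step 8: x=[7.9594 10.9766 17.8244 23.9556] v=[5.9211 -2.3578 -4.4785 3.7268]
Max displacement = 2.3812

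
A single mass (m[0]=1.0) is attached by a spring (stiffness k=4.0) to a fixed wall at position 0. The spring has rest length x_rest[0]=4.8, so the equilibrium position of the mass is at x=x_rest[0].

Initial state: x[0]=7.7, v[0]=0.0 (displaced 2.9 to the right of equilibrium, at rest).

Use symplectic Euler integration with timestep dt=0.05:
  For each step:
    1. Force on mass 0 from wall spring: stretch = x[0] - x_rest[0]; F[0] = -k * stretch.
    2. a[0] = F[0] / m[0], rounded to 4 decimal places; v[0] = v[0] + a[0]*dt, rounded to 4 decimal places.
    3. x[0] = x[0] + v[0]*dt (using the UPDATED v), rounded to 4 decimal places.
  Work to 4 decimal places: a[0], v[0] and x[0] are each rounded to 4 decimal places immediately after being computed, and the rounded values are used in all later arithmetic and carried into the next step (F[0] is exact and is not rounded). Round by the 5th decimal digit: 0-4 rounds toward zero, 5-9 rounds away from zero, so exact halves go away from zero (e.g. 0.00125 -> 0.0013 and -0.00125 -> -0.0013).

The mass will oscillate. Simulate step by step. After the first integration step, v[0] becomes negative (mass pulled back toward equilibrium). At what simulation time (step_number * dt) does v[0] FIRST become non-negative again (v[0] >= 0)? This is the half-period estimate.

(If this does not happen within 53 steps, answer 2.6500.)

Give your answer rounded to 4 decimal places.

Answer: 1.6000

Derivation:
Step 0: x=[7.7000] v=[0.0000]
Step 1: x=[7.6710] v=[-0.5800]
Step 2: x=[7.6133] v=[-1.1542]
Step 3: x=[7.5275] v=[-1.7169]
Step 4: x=[7.4144] v=[-2.2624]
Step 5: x=[7.2751] v=[-2.7853]
Step 6: x=[7.1111] v=[-3.2803]
Step 7: x=[6.9240] v=[-3.7425]
Step 8: x=[6.7156] v=[-4.1673]
Step 9: x=[6.4881] v=[-4.5504]
Step 10: x=[6.2437] v=[-4.8880]
Step 11: x=[5.9849] v=[-5.1767]
Step 12: x=[5.7142] v=[-5.4137]
Step 13: x=[5.4344] v=[-5.5965]
Step 14: x=[5.1482] v=[-5.7234]
Step 15: x=[4.8586] v=[-5.7930]
Step 16: x=[4.5684] v=[-5.8047]
Step 17: x=[4.2805] v=[-5.7584]
Step 18: x=[3.9978] v=[-5.6545]
Step 19: x=[3.7231] v=[-5.4941]
Step 20: x=[3.4592] v=[-5.2787]
Step 21: x=[3.2087] v=[-5.0105]
Step 22: x=[2.9741] v=[-4.6922]
Step 23: x=[2.7578] v=[-4.3270]
Step 24: x=[2.5619] v=[-3.9186]
Step 25: x=[2.3884] v=[-3.4710]
Step 26: x=[2.2390] v=[-2.9887]
Step 27: x=[2.1152] v=[-2.4765]
Step 28: x=[2.0182] v=[-1.9395]
Step 29: x=[1.9490] v=[-1.3831]
Step 30: x=[1.9084] v=[-0.8129]
Step 31: x=[1.8967] v=[-0.2346]
Step 32: x=[1.9140] v=[0.3461]
First v>=0 after going negative at step 32, time=1.6000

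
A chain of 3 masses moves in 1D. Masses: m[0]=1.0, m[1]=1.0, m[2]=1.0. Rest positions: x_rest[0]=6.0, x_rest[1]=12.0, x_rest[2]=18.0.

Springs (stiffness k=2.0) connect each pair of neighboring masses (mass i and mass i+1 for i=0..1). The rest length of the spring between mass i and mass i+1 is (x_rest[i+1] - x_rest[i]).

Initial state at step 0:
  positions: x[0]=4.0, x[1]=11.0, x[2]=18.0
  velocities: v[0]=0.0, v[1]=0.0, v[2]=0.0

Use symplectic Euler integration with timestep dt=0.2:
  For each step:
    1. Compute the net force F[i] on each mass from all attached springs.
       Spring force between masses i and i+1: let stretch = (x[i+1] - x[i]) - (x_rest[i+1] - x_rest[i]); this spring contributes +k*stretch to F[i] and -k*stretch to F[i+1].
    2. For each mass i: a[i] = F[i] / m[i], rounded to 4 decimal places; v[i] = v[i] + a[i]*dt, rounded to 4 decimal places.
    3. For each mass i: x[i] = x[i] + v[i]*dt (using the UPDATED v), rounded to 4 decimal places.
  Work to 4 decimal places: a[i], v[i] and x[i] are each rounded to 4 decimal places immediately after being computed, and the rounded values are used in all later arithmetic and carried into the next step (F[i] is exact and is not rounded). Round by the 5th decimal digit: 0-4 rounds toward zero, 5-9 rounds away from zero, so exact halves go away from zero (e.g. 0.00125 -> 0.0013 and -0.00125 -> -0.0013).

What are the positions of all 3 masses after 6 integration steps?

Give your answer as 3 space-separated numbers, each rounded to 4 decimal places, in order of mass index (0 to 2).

Step 0: x=[4.0000 11.0000 18.0000] v=[0.0000 0.0000 0.0000]
Step 1: x=[4.0800 11.0000 17.9200] v=[0.4000 0.0000 -0.4000]
Step 2: x=[4.2336 11.0000 17.7664] v=[0.7680 0.0000 -0.7680]
Step 3: x=[4.4485 11.0000 17.5515] v=[1.0746 0.0000 -1.0746]
Step 4: x=[4.7075 11.0000 17.2925] v=[1.2952 0.0000 -1.2952]
Step 5: x=[4.9899 11.0000 17.0101] v=[1.4122 0.0000 -1.4122]
Step 6: x=[5.2731 11.0000 16.7269] v=[1.4162 0.0000 -1.4162]

Answer: 5.2731 11.0000 16.7269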